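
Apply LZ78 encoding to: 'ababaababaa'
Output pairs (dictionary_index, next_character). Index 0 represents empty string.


LZ78 encoding steps:
Dictionary: {0: ''}
Step 1: w='' (idx 0), next='a' -> output (0, 'a'), add 'a' as idx 1
Step 2: w='' (idx 0), next='b' -> output (0, 'b'), add 'b' as idx 2
Step 3: w='a' (idx 1), next='b' -> output (1, 'b'), add 'ab' as idx 3
Step 4: w='a' (idx 1), next='a' -> output (1, 'a'), add 'aa' as idx 4
Step 5: w='b' (idx 2), next='a' -> output (2, 'a'), add 'ba' as idx 5
Step 6: w='ba' (idx 5), next='a' -> output (5, 'a'), add 'baa' as idx 6


Encoded: [(0, 'a'), (0, 'b'), (1, 'b'), (1, 'a'), (2, 'a'), (5, 'a')]


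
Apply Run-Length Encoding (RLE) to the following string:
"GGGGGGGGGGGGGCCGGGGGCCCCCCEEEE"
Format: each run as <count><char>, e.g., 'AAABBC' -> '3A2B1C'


Scanning runs left to right:
  i=0: run of 'G' x 13 -> '13G'
  i=13: run of 'C' x 2 -> '2C'
  i=15: run of 'G' x 5 -> '5G'
  i=20: run of 'C' x 6 -> '6C'
  i=26: run of 'E' x 4 -> '4E'

RLE = 13G2C5G6C4E


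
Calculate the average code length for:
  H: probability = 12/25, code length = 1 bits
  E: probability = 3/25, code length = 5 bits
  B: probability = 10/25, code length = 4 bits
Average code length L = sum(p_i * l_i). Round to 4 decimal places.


Weighted contributions p_i * l_i:
  H: (12/25) * 1 = 12/25
  E: (3/25) * 5 = 15/25
  B: (10/25) * 4 = 40/25
Sum = (12 + 15 + 40)/25 = 67/25

L = 67/25 = 2.6800 bits/symbol


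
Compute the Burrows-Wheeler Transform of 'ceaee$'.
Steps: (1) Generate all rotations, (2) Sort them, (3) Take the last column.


Rotations (sorted):
  0: $ceaee -> last char: e
  1: aee$ce -> last char: e
  2: ceaee$ -> last char: $
  3: e$ceae -> last char: e
  4: eaee$c -> last char: c
  5: ee$cea -> last char: a


BWT = ee$eca


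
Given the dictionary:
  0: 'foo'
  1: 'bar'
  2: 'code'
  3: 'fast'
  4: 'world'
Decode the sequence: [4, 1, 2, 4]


Look up each index in the dictionary:
  4 -> 'world'
  1 -> 'bar'
  2 -> 'code'
  4 -> 'world'

Decoded: "world bar code world"


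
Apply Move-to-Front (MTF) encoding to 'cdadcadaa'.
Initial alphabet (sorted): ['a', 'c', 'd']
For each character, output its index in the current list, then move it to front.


MTF encoding:
'c': index 1 in ['a', 'c', 'd'] -> ['c', 'a', 'd']
'd': index 2 in ['c', 'a', 'd'] -> ['d', 'c', 'a']
'a': index 2 in ['d', 'c', 'a'] -> ['a', 'd', 'c']
'd': index 1 in ['a', 'd', 'c'] -> ['d', 'a', 'c']
'c': index 2 in ['d', 'a', 'c'] -> ['c', 'd', 'a']
'a': index 2 in ['c', 'd', 'a'] -> ['a', 'c', 'd']
'd': index 2 in ['a', 'c', 'd'] -> ['d', 'a', 'c']
'a': index 1 in ['d', 'a', 'c'] -> ['a', 'd', 'c']
'a': index 0 in ['a', 'd', 'c'] -> ['a', 'd', 'c']


Output: [1, 2, 2, 1, 2, 2, 2, 1, 0]


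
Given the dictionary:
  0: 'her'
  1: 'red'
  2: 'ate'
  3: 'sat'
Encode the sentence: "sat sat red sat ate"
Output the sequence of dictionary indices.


Look up each word in the dictionary:
  'sat' -> 3
  'sat' -> 3
  'red' -> 1
  'sat' -> 3
  'ate' -> 2

Encoded: [3, 3, 1, 3, 2]


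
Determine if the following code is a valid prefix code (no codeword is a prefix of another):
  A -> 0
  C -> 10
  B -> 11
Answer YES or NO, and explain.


Checking each pair (does one codeword prefix another?):
  A='0' vs C='10': no prefix
  A='0' vs B='11': no prefix
  C='10' vs A='0': no prefix
  C='10' vs B='11': no prefix
  B='11' vs A='0': no prefix
  B='11' vs C='10': no prefix
No violation found over all pairs.

YES -- this is a valid prefix code. No codeword is a prefix of any other codeword.


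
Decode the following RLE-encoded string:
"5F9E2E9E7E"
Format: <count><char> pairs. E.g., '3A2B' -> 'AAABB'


Expanding each <count><char> pair:
  5F -> 'FFFFF'
  9E -> 'EEEEEEEEE'
  2E -> 'EE'
  9E -> 'EEEEEEEEE'
  7E -> 'EEEEEEE'

Decoded = FFFFFEEEEEEEEEEEEEEEEEEEEEEEEEEE


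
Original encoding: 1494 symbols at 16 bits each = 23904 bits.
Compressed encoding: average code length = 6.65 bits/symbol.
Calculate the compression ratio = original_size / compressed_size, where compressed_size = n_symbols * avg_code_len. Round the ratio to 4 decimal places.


original_size = n_symbols * orig_bits = 1494 * 16 = 23904 bits
compressed_size = n_symbols * avg_code_len = 1494 * 6.65 = 9935.1 bits
ratio = original_size / compressed_size = 23904 / 9935.1 = 2.406

Compression ratio = 2.406


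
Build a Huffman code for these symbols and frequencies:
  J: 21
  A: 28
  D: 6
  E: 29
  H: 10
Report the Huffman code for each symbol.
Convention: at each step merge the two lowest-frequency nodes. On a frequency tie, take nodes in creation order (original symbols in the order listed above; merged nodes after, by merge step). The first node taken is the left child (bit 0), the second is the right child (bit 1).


Huffman tree construction:
Step 1: Merge D(6) + H(10) = 16
Step 2: Merge (D+H)(16) + J(21) = 37
Step 3: Merge A(28) + E(29) = 57
Step 4: Merge ((D+H)+J)(37) + (A+E)(57) = 94
Read each symbol's code off the tree from the root (left child = 0, right child = 1).

Codes:
  J: 01 (length 2)
  A: 10 (length 2)
  D: 000 (length 3)
  E: 11 (length 2)
  H: 001 (length 3)
Average code length: 204/94 = 2.1702 bits/symbol


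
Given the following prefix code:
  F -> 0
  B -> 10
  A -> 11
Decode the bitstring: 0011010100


Decoding step by step:
Bits 0 -> F
Bits 0 -> F
Bits 11 -> A
Bits 0 -> F
Bits 10 -> B
Bits 10 -> B
Bits 0 -> F


Decoded message: FFAFBBF


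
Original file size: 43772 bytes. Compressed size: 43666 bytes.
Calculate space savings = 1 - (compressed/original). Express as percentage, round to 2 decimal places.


ratio = compressed/original = 43666/43772 = 0.997578
savings = 1 - ratio = 1 - 0.997578 = 0.002422
as a percentage: 0.002422 * 100 = 0.24%

Space savings = 1 - 43666/43772 = 0.24%


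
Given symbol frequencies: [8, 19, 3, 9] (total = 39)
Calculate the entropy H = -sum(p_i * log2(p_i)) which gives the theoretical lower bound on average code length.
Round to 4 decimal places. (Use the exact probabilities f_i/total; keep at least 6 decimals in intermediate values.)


Per-symbol terms -p_i * log2(p_i) with p_i = f_i/39:
  p = 8/39 = 0.205128: log2(p) = -2.285402, -p*log2(p) = 0.468800
  p = 19/39 = 0.487179: log2(p) = -1.037475, -p*log2(p) = 0.505436
  p = 3/39 = 0.076923: log2(p) = -3.700440, -p*log2(p) = 0.284649
  p = 9/39 = 0.230769: log2(p) = -2.115477, -p*log2(p) = 0.488187
H = 0.468800 + 0.505436 + 0.284649 + 0.488187 = 1.747072

H = 1.7471 bits/symbol


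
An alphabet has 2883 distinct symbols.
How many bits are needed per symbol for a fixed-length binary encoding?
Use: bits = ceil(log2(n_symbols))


log2(2883) = 11.4934
Bracket: 2^11 = 2048 < 2883 <= 2^12 = 4096
So ceil(log2(2883)) = 12

bits = ceil(log2(2883)) = ceil(11.4934) = 12 bits


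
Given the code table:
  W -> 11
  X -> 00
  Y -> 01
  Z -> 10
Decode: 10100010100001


Decoding:
10 -> Z
10 -> Z
00 -> X
10 -> Z
10 -> Z
00 -> X
01 -> Y


Result: ZZXZZXY


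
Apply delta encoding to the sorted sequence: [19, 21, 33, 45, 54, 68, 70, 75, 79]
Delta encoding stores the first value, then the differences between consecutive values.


First value: 19
Deltas:
  21 - 19 = 2
  33 - 21 = 12
  45 - 33 = 12
  54 - 45 = 9
  68 - 54 = 14
  70 - 68 = 2
  75 - 70 = 5
  79 - 75 = 4


Delta encoded: [19, 2, 12, 12, 9, 14, 2, 5, 4]


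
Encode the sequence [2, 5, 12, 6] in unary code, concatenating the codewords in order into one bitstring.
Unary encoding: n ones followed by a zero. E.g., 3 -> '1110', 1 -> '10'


Encode each number as n ones followed by a terminating 0:
  2 -> 110 (3 bits)
  5 -> 111110 (6 bits)
  12 -> 1111111111110 (13 bits)
  6 -> 1111110 (7 bits)
Total length = 3 + 6 + 13 + 7 = 29 bits.

Unary([2, 5, 12, 6]) = 11011111011111111111101111110 (29 bits)


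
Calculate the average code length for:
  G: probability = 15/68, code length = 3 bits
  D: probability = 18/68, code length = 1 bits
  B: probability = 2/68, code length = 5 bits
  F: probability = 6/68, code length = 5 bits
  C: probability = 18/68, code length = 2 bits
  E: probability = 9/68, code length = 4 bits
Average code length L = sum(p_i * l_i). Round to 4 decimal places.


Weighted contributions p_i * l_i:
  G: (15/68) * 3 = 45/68
  D: (18/68) * 1 = 18/68
  B: (2/68) * 5 = 10/68
  F: (6/68) * 5 = 30/68
  C: (18/68) * 2 = 36/68
  E: (9/68) * 4 = 36/68
Sum = (45 + 18 + 10 + 30 + 36 + 36)/68 = 175/68

L = 175/68 = 2.5735 bits/symbol


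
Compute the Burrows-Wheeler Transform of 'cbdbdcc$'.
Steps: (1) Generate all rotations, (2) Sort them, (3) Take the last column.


Rotations (sorted):
  0: $cbdbdcc -> last char: c
  1: bdbdcc$c -> last char: c
  2: bdcc$cbd -> last char: d
  3: c$cbdbdc -> last char: c
  4: cbdbdcc$ -> last char: $
  5: cc$cbdbd -> last char: d
  6: dbdcc$cb -> last char: b
  7: dcc$cbdb -> last char: b


BWT = ccdc$dbb


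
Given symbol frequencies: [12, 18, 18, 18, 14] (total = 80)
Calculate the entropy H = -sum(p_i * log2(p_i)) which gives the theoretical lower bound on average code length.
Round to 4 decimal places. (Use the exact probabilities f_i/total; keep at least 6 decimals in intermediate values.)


Per-symbol terms -p_i * log2(p_i) with p_i = f_i/80:
  p = 12/80 = 0.150000: log2(p) = -2.736966, -p*log2(p) = 0.410545
  p = 18/80 = 0.225000: log2(p) = -2.152003, -p*log2(p) = 0.484201
  p = 18/80 = 0.225000: log2(p) = -2.152003, -p*log2(p) = 0.484201
  p = 18/80 = 0.225000: log2(p) = -2.152003, -p*log2(p) = 0.484201
  p = 14/80 = 0.175000: log2(p) = -2.514573, -p*log2(p) = 0.440050
H = 0.410545 + 0.484201 + 0.484201 + 0.484201 + 0.440050 = 2.303198

H = 2.3032 bits/symbol


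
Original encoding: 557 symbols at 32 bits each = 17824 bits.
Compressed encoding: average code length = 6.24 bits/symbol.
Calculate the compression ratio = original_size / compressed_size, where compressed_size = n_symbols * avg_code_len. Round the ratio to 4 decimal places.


original_size = n_symbols * orig_bits = 557 * 32 = 17824 bits
compressed_size = n_symbols * avg_code_len = 557 * 6.24 = 3475.68 bits
ratio = original_size / compressed_size = 17824 / 3475.68 = 5.1282

Compression ratio = 5.1282


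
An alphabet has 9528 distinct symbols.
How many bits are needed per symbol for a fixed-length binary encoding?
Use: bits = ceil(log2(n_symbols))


log2(9528) = 13.218
Bracket: 2^13 = 8192 < 9528 <= 2^14 = 16384
So ceil(log2(9528)) = 14

bits = ceil(log2(9528)) = ceil(13.218) = 14 bits


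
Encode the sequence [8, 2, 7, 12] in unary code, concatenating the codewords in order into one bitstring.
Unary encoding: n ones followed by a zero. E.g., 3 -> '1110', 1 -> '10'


Encode each number as n ones followed by a terminating 0:
  8 -> 111111110 (9 bits)
  2 -> 110 (3 bits)
  7 -> 11111110 (8 bits)
  12 -> 1111111111110 (13 bits)
Total length = 9 + 3 + 8 + 13 = 33 bits.

Unary([8, 2, 7, 12]) = 111111110110111111101111111111110 (33 bits)


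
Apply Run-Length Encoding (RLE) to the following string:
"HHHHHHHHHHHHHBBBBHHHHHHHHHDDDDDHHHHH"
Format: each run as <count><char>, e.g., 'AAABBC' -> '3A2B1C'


Scanning runs left to right:
  i=0: run of 'H' x 13 -> '13H'
  i=13: run of 'B' x 4 -> '4B'
  i=17: run of 'H' x 9 -> '9H'
  i=26: run of 'D' x 5 -> '5D'
  i=31: run of 'H' x 5 -> '5H'

RLE = 13H4B9H5D5H


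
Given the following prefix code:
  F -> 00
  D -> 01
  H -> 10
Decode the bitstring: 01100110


Decoding step by step:
Bits 01 -> D
Bits 10 -> H
Bits 01 -> D
Bits 10 -> H


Decoded message: DHDH


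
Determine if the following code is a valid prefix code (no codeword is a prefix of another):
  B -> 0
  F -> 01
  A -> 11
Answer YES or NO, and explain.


Checking each pair (does one codeword prefix another?):
  B='0' vs F='01': prefix -- VIOLATION

NO -- this is NOT a valid prefix code. B (0) is a prefix of F (01).


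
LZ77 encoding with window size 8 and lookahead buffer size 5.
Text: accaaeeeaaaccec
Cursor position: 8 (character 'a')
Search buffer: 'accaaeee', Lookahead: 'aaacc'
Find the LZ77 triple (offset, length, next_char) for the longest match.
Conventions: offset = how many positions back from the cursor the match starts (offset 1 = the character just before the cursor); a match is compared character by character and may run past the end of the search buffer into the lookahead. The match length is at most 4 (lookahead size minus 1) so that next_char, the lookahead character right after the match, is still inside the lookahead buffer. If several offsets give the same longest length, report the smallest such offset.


Try each offset into the search buffer:
  offset=1 (pos 7, char 'e'): match length 0
  offset=2 (pos 6, char 'e'): match length 0
  offset=3 (pos 5, char 'e'): match length 0
  offset=4 (pos 4, char 'a'): match length 1
  offset=5 (pos 3, char 'a'): match length 2
  offset=6 (pos 2, char 'c'): match length 0
  offset=7 (pos 1, char 'c'): match length 0
  offset=8 (pos 0, char 'a'): match length 1
Longest match has length 2 at offset 5.
next_char = character at position 8 + 2 = 10 -> 'a'

Best match: offset=5, length=2 (matching 'aa' starting at position 3)
LZ77 triple: (5, 2, 'a')


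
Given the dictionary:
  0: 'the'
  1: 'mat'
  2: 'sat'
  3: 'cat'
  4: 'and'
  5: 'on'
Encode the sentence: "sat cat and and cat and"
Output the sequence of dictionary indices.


Look up each word in the dictionary:
  'sat' -> 2
  'cat' -> 3
  'and' -> 4
  'and' -> 4
  'cat' -> 3
  'and' -> 4

Encoded: [2, 3, 4, 4, 3, 4]


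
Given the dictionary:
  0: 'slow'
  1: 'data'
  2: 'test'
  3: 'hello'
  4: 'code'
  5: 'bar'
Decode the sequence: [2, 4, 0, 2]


Look up each index in the dictionary:
  2 -> 'test'
  4 -> 'code'
  0 -> 'slow'
  2 -> 'test'

Decoded: "test code slow test"


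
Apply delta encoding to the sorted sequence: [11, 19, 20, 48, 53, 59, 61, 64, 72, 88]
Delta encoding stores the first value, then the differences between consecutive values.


First value: 11
Deltas:
  19 - 11 = 8
  20 - 19 = 1
  48 - 20 = 28
  53 - 48 = 5
  59 - 53 = 6
  61 - 59 = 2
  64 - 61 = 3
  72 - 64 = 8
  88 - 72 = 16


Delta encoded: [11, 8, 1, 28, 5, 6, 2, 3, 8, 16]


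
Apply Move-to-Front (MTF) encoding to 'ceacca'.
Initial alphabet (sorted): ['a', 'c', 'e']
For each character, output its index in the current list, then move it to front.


MTF encoding:
'c': index 1 in ['a', 'c', 'e'] -> ['c', 'a', 'e']
'e': index 2 in ['c', 'a', 'e'] -> ['e', 'c', 'a']
'a': index 2 in ['e', 'c', 'a'] -> ['a', 'e', 'c']
'c': index 2 in ['a', 'e', 'c'] -> ['c', 'a', 'e']
'c': index 0 in ['c', 'a', 'e'] -> ['c', 'a', 'e']
'a': index 1 in ['c', 'a', 'e'] -> ['a', 'c', 'e']


Output: [1, 2, 2, 2, 0, 1]


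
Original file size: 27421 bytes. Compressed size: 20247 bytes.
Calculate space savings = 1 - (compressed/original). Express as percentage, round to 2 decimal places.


ratio = compressed/original = 20247/27421 = 0.738376
savings = 1 - ratio = 1 - 0.738376 = 0.261624
as a percentage: 0.261624 * 100 = 26.16%

Space savings = 1 - 20247/27421 = 26.16%


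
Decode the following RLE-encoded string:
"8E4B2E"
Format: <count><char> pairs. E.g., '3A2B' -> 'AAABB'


Expanding each <count><char> pair:
  8E -> 'EEEEEEEE'
  4B -> 'BBBB'
  2E -> 'EE'

Decoded = EEEEEEEEBBBBEE


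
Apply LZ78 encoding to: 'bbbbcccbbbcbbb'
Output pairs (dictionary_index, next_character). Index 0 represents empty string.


LZ78 encoding steps:
Dictionary: {0: ''}
Step 1: w='' (idx 0), next='b' -> output (0, 'b'), add 'b' as idx 1
Step 2: w='b' (idx 1), next='b' -> output (1, 'b'), add 'bb' as idx 2
Step 3: w='b' (idx 1), next='c' -> output (1, 'c'), add 'bc' as idx 3
Step 4: w='' (idx 0), next='c' -> output (0, 'c'), add 'c' as idx 4
Step 5: w='c' (idx 4), next='b' -> output (4, 'b'), add 'cb' as idx 5
Step 6: w='bb' (idx 2), next='c' -> output (2, 'c'), add 'bbc' as idx 6
Step 7: w='bb' (idx 2), next='b' -> output (2, 'b'), add 'bbb' as idx 7


Encoded: [(0, 'b'), (1, 'b'), (1, 'c'), (0, 'c'), (4, 'b'), (2, 'c'), (2, 'b')]


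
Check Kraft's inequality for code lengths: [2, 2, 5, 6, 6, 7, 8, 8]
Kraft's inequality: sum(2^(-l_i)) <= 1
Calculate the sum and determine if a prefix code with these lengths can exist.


Sum = 2^(-2) + 2^(-2) + 2^(-5) + 2^(-6) + 2^(-6) + 2^(-7) + 2^(-8) + 2^(-8)
    = 0.25 + 0.25 + 0.03125 + 0.015625 + 0.015625 + 0.0078125 + 0.00390625 + 0.00390625
    = 148/256 = 0.578125
Since 0.578125 <= 1, Kraft's inequality IS satisfied.
A prefix code with these lengths CAN exist.

Kraft sum = 0.578125. Satisfied.


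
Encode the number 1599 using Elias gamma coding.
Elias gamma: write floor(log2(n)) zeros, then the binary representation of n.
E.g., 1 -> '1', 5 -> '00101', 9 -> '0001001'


num_bits = floor(log2(1599)) + 1 = 11
leading_zeros = num_bits - 1 = 10
binary(1599) = 11000111111

Elias gamma(1599) = '0000000000' + '11000111111' = 000000000011000111111 (21 bits)


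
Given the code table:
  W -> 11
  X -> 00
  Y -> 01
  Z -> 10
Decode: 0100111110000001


Decoding:
01 -> Y
00 -> X
11 -> W
11 -> W
10 -> Z
00 -> X
00 -> X
01 -> Y


Result: YXWWZXXY


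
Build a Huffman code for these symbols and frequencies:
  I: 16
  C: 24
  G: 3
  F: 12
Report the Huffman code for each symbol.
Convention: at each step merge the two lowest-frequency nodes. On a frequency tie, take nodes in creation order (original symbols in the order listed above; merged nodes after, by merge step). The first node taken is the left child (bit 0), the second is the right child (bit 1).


Huffman tree construction:
Step 1: Merge G(3) + F(12) = 15
Step 2: Merge (G+F)(15) + I(16) = 31
Step 3: Merge C(24) + ((G+F)+I)(31) = 55
Read each symbol's code off the tree from the root (left child = 0, right child = 1).

Codes:
  I: 11 (length 2)
  C: 0 (length 1)
  G: 100 (length 3)
  F: 101 (length 3)
Average code length: 101/55 = 1.8364 bits/symbol


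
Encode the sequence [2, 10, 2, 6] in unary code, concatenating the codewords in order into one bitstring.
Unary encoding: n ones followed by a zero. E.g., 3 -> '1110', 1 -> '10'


Encode each number as n ones followed by a terminating 0:
  2 -> 110 (3 bits)
  10 -> 11111111110 (11 bits)
  2 -> 110 (3 bits)
  6 -> 1111110 (7 bits)
Total length = 3 + 11 + 3 + 7 = 24 bits.

Unary([2, 10, 2, 6]) = 110111111111101101111110 (24 bits)


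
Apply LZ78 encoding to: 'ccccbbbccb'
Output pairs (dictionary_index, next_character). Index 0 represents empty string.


LZ78 encoding steps:
Dictionary: {0: ''}
Step 1: w='' (idx 0), next='c' -> output (0, 'c'), add 'c' as idx 1
Step 2: w='c' (idx 1), next='c' -> output (1, 'c'), add 'cc' as idx 2
Step 3: w='c' (idx 1), next='b' -> output (1, 'b'), add 'cb' as idx 3
Step 4: w='' (idx 0), next='b' -> output (0, 'b'), add 'b' as idx 4
Step 5: w='b' (idx 4), next='c' -> output (4, 'c'), add 'bc' as idx 5
Step 6: w='cb' (idx 3), end of input -> output (3, '')


Encoded: [(0, 'c'), (1, 'c'), (1, 'b'), (0, 'b'), (4, 'c'), (3, '')]


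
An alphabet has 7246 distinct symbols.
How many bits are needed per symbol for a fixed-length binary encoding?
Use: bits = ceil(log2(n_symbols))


log2(7246) = 12.823
Bracket: 2^12 = 4096 < 7246 <= 2^13 = 8192
So ceil(log2(7246)) = 13

bits = ceil(log2(7246)) = ceil(12.823) = 13 bits


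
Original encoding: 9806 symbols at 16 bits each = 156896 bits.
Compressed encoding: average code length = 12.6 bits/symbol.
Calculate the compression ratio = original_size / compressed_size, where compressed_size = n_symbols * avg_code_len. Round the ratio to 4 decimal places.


original_size = n_symbols * orig_bits = 9806 * 16 = 156896 bits
compressed_size = n_symbols * avg_code_len = 9806 * 12.6 = 123555.6 bits
ratio = original_size / compressed_size = 156896 / 123555.6 = 1.2698

Compression ratio = 1.2698


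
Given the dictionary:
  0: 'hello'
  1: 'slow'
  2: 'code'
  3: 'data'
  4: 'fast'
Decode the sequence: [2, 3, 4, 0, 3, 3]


Look up each index in the dictionary:
  2 -> 'code'
  3 -> 'data'
  4 -> 'fast'
  0 -> 'hello'
  3 -> 'data'
  3 -> 'data'

Decoded: "code data fast hello data data"


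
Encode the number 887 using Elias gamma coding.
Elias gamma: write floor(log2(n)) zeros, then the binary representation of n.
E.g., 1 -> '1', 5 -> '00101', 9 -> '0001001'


num_bits = floor(log2(887)) + 1 = 10
leading_zeros = num_bits - 1 = 9
binary(887) = 1101110111

Elias gamma(887) = '000000000' + '1101110111' = 0000000001101110111 (19 bits)


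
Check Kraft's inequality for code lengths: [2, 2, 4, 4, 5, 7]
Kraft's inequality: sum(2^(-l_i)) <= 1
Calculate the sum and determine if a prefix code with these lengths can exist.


Sum = 2^(-2) + 2^(-2) + 2^(-4) + 2^(-4) + 2^(-5) + 2^(-7)
    = 0.25 + 0.25 + 0.0625 + 0.0625 + 0.03125 + 0.0078125
    = 85/128 = 0.6640625
Since 0.6640625 <= 1, Kraft's inequality IS satisfied.
A prefix code with these lengths CAN exist.

Kraft sum = 0.6640625. Satisfied.


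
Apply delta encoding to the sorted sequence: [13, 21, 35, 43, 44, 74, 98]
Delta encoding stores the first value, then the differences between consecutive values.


First value: 13
Deltas:
  21 - 13 = 8
  35 - 21 = 14
  43 - 35 = 8
  44 - 43 = 1
  74 - 44 = 30
  98 - 74 = 24


Delta encoded: [13, 8, 14, 8, 1, 30, 24]


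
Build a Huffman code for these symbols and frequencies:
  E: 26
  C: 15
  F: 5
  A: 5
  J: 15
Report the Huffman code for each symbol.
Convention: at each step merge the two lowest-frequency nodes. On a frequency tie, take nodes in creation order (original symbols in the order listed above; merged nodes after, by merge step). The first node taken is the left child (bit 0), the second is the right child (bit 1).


Huffman tree construction:
Step 1: Merge F(5) + A(5) = 10
Step 2: Merge (F+A)(10) + C(15) = 25
Step 3: Merge J(15) + ((F+A)+C)(25) = 40
Step 4: Merge E(26) + (J+((F+A)+C))(40) = 66
Read each symbol's code off the tree from the root (left child = 0, right child = 1).

Codes:
  E: 0 (length 1)
  C: 111 (length 3)
  F: 1100 (length 4)
  A: 1101 (length 4)
  J: 10 (length 2)
Average code length: 141/66 = 2.1364 bits/symbol


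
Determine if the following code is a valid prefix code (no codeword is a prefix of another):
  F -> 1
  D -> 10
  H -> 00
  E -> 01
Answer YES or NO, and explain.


Checking each pair (does one codeword prefix another?):
  F='1' vs D='10': prefix -- VIOLATION

NO -- this is NOT a valid prefix code. F (1) is a prefix of D (10).


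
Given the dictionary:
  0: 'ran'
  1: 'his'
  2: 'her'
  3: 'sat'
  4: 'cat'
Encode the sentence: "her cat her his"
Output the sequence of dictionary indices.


Look up each word in the dictionary:
  'her' -> 2
  'cat' -> 4
  'her' -> 2
  'his' -> 1

Encoded: [2, 4, 2, 1]


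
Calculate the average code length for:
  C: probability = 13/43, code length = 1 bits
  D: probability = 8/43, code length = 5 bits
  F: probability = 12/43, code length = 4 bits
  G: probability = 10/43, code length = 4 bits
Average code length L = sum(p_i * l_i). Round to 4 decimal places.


Weighted contributions p_i * l_i:
  C: (13/43) * 1 = 13/43
  D: (8/43) * 5 = 40/43
  F: (12/43) * 4 = 48/43
  G: (10/43) * 4 = 40/43
Sum = (13 + 40 + 48 + 40)/43 = 141/43

L = 141/43 = 3.2791 bits/symbol


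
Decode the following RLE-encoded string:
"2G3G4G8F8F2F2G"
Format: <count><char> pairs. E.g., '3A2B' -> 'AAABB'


Expanding each <count><char> pair:
  2G -> 'GG'
  3G -> 'GGG'
  4G -> 'GGGG'
  8F -> 'FFFFFFFF'
  8F -> 'FFFFFFFF'
  2F -> 'FF'
  2G -> 'GG'

Decoded = GGGGGGGGGFFFFFFFFFFFFFFFFFFGG


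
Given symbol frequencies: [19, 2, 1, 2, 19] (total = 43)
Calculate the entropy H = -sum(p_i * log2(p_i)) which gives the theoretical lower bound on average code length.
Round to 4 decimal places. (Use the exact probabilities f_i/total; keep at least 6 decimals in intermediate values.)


Per-symbol terms -p_i * log2(p_i) with p_i = f_i/43:
  p = 19/43 = 0.441860: log2(p) = -1.178337, -p*log2(p) = 0.520661
  p = 2/43 = 0.046512: log2(p) = -4.426265, -p*log2(p) = 0.205873
  p = 1/43 = 0.023256: log2(p) = -5.426265, -p*log2(p) = 0.126192
  p = 2/43 = 0.046512: log2(p) = -4.426265, -p*log2(p) = 0.205873
  p = 19/43 = 0.441860: log2(p) = -1.178337, -p*log2(p) = 0.520661
H = 0.520661 + 0.205873 + 0.126192 + 0.205873 + 0.520661 = 1.579260

H = 1.5793 bits/symbol


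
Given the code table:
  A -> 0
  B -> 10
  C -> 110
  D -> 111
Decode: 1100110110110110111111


Decoding:
110 -> C
0 -> A
110 -> C
110 -> C
110 -> C
110 -> C
111 -> D
111 -> D


Result: CACCCCDD


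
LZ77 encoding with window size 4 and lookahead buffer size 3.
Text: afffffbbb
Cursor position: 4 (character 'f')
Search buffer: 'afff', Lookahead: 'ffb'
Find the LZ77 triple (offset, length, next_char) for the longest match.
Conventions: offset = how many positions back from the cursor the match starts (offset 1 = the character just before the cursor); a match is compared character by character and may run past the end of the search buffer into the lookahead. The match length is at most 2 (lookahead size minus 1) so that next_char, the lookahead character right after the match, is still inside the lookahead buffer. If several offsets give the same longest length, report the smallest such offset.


Try each offset into the search buffer:
  offset=1 (pos 3, char 'f'): match length 2
  offset=2 (pos 2, char 'f'): match length 2
  offset=3 (pos 1, char 'f'): match length 2
  offset=4 (pos 0, char 'a'): match length 0
Longest match has length 2, found at offsets 1, 2, 3; take the smallest, offset 1.
next_char = character at position 4 + 2 = 6 -> 'b'

Best match: offset=1, length=2 (matching 'ff' starting at position 3)
LZ77 triple: (1, 2, 'b')


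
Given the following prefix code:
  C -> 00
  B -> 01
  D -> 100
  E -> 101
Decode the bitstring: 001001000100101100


Decoding step by step:
Bits 00 -> C
Bits 100 -> D
Bits 100 -> D
Bits 01 -> B
Bits 00 -> C
Bits 101 -> E
Bits 100 -> D


Decoded message: CDDBCED


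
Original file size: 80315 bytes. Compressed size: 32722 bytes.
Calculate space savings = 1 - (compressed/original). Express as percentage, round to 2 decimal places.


ratio = compressed/original = 32722/80315 = 0.407421
savings = 1 - ratio = 1 - 0.407421 = 0.592579
as a percentage: 0.592579 * 100 = 59.26%

Space savings = 1 - 32722/80315 = 59.26%


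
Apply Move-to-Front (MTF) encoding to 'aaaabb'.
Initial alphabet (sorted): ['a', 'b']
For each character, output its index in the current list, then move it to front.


MTF encoding:
'a': index 0 in ['a', 'b'] -> ['a', 'b']
'a': index 0 in ['a', 'b'] -> ['a', 'b']
'a': index 0 in ['a', 'b'] -> ['a', 'b']
'a': index 0 in ['a', 'b'] -> ['a', 'b']
'b': index 1 in ['a', 'b'] -> ['b', 'a']
'b': index 0 in ['b', 'a'] -> ['b', 'a']


Output: [0, 0, 0, 0, 1, 0]


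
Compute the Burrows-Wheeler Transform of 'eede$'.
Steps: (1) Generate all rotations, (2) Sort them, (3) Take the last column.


Rotations (sorted):
  0: $eede -> last char: e
  1: de$ee -> last char: e
  2: e$eed -> last char: d
  3: ede$e -> last char: e
  4: eede$ -> last char: $


BWT = eede$


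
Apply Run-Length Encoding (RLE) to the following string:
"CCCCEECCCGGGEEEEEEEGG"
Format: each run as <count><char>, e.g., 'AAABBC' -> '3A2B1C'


Scanning runs left to right:
  i=0: run of 'C' x 4 -> '4C'
  i=4: run of 'E' x 2 -> '2E'
  i=6: run of 'C' x 3 -> '3C'
  i=9: run of 'G' x 3 -> '3G'
  i=12: run of 'E' x 7 -> '7E'
  i=19: run of 'G' x 2 -> '2G'

RLE = 4C2E3C3G7E2G


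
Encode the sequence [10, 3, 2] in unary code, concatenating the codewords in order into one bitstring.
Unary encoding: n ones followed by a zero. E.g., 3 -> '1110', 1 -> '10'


Encode each number as n ones followed by a terminating 0:
  10 -> 11111111110 (11 bits)
  3 -> 1110 (4 bits)
  2 -> 110 (3 bits)
Total length = 11 + 4 + 3 = 18 bits.

Unary([10, 3, 2]) = 111111111101110110 (18 bits)


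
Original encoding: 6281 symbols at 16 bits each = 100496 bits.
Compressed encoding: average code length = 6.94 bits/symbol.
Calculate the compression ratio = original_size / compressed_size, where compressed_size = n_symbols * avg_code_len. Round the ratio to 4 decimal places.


original_size = n_symbols * orig_bits = 6281 * 16 = 100496 bits
compressed_size = n_symbols * avg_code_len = 6281 * 6.94 = 43590.14 bits
ratio = original_size / compressed_size = 100496 / 43590.14 = 2.3055

Compression ratio = 2.3055


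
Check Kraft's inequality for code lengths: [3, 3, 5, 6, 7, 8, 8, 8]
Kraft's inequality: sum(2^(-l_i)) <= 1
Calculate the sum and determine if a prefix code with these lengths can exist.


Sum = 2^(-3) + 2^(-3) + 2^(-5) + 2^(-6) + 2^(-7) + 2^(-8) + 2^(-8) + 2^(-8)
    = 0.125 + 0.125 + 0.03125 + 0.015625 + 0.0078125 + 0.00390625 + 0.00390625 + 0.00390625
    = 81/256 = 0.31640625
Since 0.31640625 <= 1, Kraft's inequality IS satisfied.
A prefix code with these lengths CAN exist.

Kraft sum = 0.31640625. Satisfied.


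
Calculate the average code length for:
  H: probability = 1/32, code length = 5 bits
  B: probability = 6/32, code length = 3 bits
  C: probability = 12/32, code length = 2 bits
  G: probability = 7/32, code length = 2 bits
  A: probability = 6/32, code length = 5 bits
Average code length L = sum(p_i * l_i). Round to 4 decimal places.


Weighted contributions p_i * l_i:
  H: (1/32) * 5 = 5/32
  B: (6/32) * 3 = 18/32
  C: (12/32) * 2 = 24/32
  G: (7/32) * 2 = 14/32
  A: (6/32) * 5 = 30/32
Sum = (5 + 18 + 24 + 14 + 30)/32 = 91/32

L = 91/32 = 2.8438 bits/symbol


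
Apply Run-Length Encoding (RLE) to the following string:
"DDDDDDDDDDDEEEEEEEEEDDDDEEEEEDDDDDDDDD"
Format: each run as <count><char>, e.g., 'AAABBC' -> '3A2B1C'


Scanning runs left to right:
  i=0: run of 'D' x 11 -> '11D'
  i=11: run of 'E' x 9 -> '9E'
  i=20: run of 'D' x 4 -> '4D'
  i=24: run of 'E' x 5 -> '5E'
  i=29: run of 'D' x 9 -> '9D'

RLE = 11D9E4D5E9D


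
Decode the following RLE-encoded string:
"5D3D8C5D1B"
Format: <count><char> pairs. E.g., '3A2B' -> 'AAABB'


Expanding each <count><char> pair:
  5D -> 'DDDDD'
  3D -> 'DDD'
  8C -> 'CCCCCCCC'
  5D -> 'DDDDD'
  1B -> 'B'

Decoded = DDDDDDDDCCCCCCCCDDDDDB


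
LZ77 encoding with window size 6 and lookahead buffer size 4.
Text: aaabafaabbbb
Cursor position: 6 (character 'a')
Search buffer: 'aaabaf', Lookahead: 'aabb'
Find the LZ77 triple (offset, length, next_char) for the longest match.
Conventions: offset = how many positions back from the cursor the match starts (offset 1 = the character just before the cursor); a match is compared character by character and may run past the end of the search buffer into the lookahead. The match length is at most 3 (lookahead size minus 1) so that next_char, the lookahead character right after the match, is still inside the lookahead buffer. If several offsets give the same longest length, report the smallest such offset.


Try each offset into the search buffer:
  offset=1 (pos 5, char 'f'): match length 0
  offset=2 (pos 4, char 'a'): match length 1
  offset=3 (pos 3, char 'b'): match length 0
  offset=4 (pos 2, char 'a'): match length 1
  offset=5 (pos 1, char 'a'): match length 3
  offset=6 (pos 0, char 'a'): match length 2
Longest match has length 3 at offset 5.
next_char = character at position 6 + 3 = 9 -> 'b'

Best match: offset=5, length=3 (matching 'aab' starting at position 1)
LZ77 triple: (5, 3, 'b')


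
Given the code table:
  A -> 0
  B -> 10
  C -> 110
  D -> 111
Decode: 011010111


Decoding:
0 -> A
110 -> C
10 -> B
111 -> D


Result: ACBD


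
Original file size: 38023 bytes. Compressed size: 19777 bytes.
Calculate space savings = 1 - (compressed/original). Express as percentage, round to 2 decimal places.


ratio = compressed/original = 19777/38023 = 0.520133
savings = 1 - ratio = 1 - 0.520133 = 0.479867
as a percentage: 0.479867 * 100 = 47.99%

Space savings = 1 - 19777/38023 = 47.99%


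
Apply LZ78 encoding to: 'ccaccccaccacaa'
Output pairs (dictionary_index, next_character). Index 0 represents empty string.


LZ78 encoding steps:
Dictionary: {0: ''}
Step 1: w='' (idx 0), next='c' -> output (0, 'c'), add 'c' as idx 1
Step 2: w='c' (idx 1), next='a' -> output (1, 'a'), add 'ca' as idx 2
Step 3: w='c' (idx 1), next='c' -> output (1, 'c'), add 'cc' as idx 3
Step 4: w='cc' (idx 3), next='a' -> output (3, 'a'), add 'cca' as idx 4
Step 5: w='cca' (idx 4), next='c' -> output (4, 'c'), add 'ccac' as idx 5
Step 6: w='' (idx 0), next='a' -> output (0, 'a'), add 'a' as idx 6
Step 7: w='a' (idx 6), end of input -> output (6, '')


Encoded: [(0, 'c'), (1, 'a'), (1, 'c'), (3, 'a'), (4, 'c'), (0, 'a'), (6, '')]


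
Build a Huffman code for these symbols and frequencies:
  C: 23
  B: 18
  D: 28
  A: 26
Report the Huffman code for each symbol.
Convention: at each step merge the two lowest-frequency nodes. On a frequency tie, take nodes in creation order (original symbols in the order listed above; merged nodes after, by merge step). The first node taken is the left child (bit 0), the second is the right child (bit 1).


Huffman tree construction:
Step 1: Merge B(18) + C(23) = 41
Step 2: Merge A(26) + D(28) = 54
Step 3: Merge (B+C)(41) + (A+D)(54) = 95
Read each symbol's code off the tree from the root (left child = 0, right child = 1).

Codes:
  C: 01 (length 2)
  B: 00 (length 2)
  D: 11 (length 2)
  A: 10 (length 2)
Average code length: 190/95 = 2.0000 bits/symbol


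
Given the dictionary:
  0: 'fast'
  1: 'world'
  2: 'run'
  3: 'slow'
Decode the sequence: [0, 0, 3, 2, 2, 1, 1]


Look up each index in the dictionary:
  0 -> 'fast'
  0 -> 'fast'
  3 -> 'slow'
  2 -> 'run'
  2 -> 'run'
  1 -> 'world'
  1 -> 'world'

Decoded: "fast fast slow run run world world"


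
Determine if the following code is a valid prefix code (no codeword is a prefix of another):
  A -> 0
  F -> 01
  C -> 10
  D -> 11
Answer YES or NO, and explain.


Checking each pair (does one codeword prefix another?):
  A='0' vs F='01': prefix -- VIOLATION

NO -- this is NOT a valid prefix code. A (0) is a prefix of F (01).


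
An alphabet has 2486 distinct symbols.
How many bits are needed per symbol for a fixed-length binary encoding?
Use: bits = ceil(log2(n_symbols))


log2(2486) = 11.2796
Bracket: 2^11 = 2048 < 2486 <= 2^12 = 4096
So ceil(log2(2486)) = 12

bits = ceil(log2(2486)) = ceil(11.2796) = 12 bits


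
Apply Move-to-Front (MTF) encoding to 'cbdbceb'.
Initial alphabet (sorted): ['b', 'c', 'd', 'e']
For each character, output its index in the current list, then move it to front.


MTF encoding:
'c': index 1 in ['b', 'c', 'd', 'e'] -> ['c', 'b', 'd', 'e']
'b': index 1 in ['c', 'b', 'd', 'e'] -> ['b', 'c', 'd', 'e']
'd': index 2 in ['b', 'c', 'd', 'e'] -> ['d', 'b', 'c', 'e']
'b': index 1 in ['d', 'b', 'c', 'e'] -> ['b', 'd', 'c', 'e']
'c': index 2 in ['b', 'd', 'c', 'e'] -> ['c', 'b', 'd', 'e']
'e': index 3 in ['c', 'b', 'd', 'e'] -> ['e', 'c', 'b', 'd']
'b': index 2 in ['e', 'c', 'b', 'd'] -> ['b', 'e', 'c', 'd']


Output: [1, 1, 2, 1, 2, 3, 2]


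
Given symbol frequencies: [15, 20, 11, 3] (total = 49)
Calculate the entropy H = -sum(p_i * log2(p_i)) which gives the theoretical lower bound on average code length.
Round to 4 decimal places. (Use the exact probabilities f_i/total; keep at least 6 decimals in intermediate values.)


Per-symbol terms -p_i * log2(p_i) with p_i = f_i/49:
  p = 15/49 = 0.306122: log2(p) = -1.707819, -p*log2(p) = 0.522802
  p = 20/49 = 0.408163: log2(p) = -1.292782, -p*log2(p) = 0.527666
  p = 11/49 = 0.224490: log2(p) = -2.155278, -p*log2(p) = 0.483838
  p = 3/49 = 0.061224: log2(p) = -4.029747, -p*log2(p) = 0.246719
H = 0.522802 + 0.527666 + 0.483838 + 0.246719 = 1.781025

H = 1.781 bits/symbol


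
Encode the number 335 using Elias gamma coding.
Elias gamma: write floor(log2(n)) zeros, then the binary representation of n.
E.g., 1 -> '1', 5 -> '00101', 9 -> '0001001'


num_bits = floor(log2(335)) + 1 = 9
leading_zeros = num_bits - 1 = 8
binary(335) = 101001111

Elias gamma(335) = '00000000' + '101001111' = 00000000101001111 (17 bits)


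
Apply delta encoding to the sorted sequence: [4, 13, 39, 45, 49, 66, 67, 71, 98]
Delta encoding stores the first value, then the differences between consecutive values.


First value: 4
Deltas:
  13 - 4 = 9
  39 - 13 = 26
  45 - 39 = 6
  49 - 45 = 4
  66 - 49 = 17
  67 - 66 = 1
  71 - 67 = 4
  98 - 71 = 27


Delta encoded: [4, 9, 26, 6, 4, 17, 1, 4, 27]


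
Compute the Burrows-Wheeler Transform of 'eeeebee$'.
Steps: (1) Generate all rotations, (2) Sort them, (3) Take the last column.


Rotations (sorted):
  0: $eeeebee -> last char: e
  1: bee$eeee -> last char: e
  2: e$eeeebe -> last char: e
  3: ebee$eee -> last char: e
  4: ee$eeeeb -> last char: b
  5: eebee$ee -> last char: e
  6: eeebee$e -> last char: e
  7: eeeebee$ -> last char: $


BWT = eeeebee$


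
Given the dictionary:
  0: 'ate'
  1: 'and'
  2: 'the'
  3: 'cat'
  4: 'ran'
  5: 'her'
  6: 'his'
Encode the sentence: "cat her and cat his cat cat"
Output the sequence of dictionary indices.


Look up each word in the dictionary:
  'cat' -> 3
  'her' -> 5
  'and' -> 1
  'cat' -> 3
  'his' -> 6
  'cat' -> 3
  'cat' -> 3

Encoded: [3, 5, 1, 3, 6, 3, 3]


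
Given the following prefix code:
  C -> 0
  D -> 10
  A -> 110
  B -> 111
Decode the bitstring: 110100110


Decoding step by step:
Bits 110 -> A
Bits 10 -> D
Bits 0 -> C
Bits 110 -> A


Decoded message: ADCA


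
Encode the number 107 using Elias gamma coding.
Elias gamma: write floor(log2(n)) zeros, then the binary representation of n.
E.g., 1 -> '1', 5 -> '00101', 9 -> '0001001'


num_bits = floor(log2(107)) + 1 = 7
leading_zeros = num_bits - 1 = 6
binary(107) = 1101011

Elias gamma(107) = '000000' + '1101011' = 0000001101011 (13 bits)


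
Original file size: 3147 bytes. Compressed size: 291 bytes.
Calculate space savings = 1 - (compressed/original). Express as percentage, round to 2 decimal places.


ratio = compressed/original = 291/3147 = 0.092469
savings = 1 - ratio = 1 - 0.092469 = 0.907531
as a percentage: 0.907531 * 100 = 90.75%

Space savings = 1 - 291/3147 = 90.75%


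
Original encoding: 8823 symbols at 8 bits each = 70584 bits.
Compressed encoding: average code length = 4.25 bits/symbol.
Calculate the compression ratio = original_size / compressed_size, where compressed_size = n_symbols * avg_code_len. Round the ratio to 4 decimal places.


original_size = n_symbols * orig_bits = 8823 * 8 = 70584 bits
compressed_size = n_symbols * avg_code_len = 8823 * 4.25 = 37497.75 bits
ratio = original_size / compressed_size = 70584 / 37497.75 = 1.8824

Compression ratio = 1.8824


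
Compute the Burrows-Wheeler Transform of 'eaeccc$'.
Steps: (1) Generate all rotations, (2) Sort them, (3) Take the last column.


Rotations (sorted):
  0: $eaeccc -> last char: c
  1: aeccc$e -> last char: e
  2: c$eaecc -> last char: c
  3: cc$eaec -> last char: c
  4: ccc$eae -> last char: e
  5: eaeccc$ -> last char: $
  6: eccc$ea -> last char: a


BWT = cecce$a


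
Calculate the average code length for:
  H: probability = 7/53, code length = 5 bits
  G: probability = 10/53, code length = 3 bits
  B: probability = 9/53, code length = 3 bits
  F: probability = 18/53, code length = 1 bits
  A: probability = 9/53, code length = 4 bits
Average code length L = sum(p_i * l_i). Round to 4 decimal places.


Weighted contributions p_i * l_i:
  H: (7/53) * 5 = 35/53
  G: (10/53) * 3 = 30/53
  B: (9/53) * 3 = 27/53
  F: (18/53) * 1 = 18/53
  A: (9/53) * 4 = 36/53
Sum = (35 + 30 + 27 + 18 + 36)/53 = 146/53

L = 146/53 = 2.7547 bits/symbol


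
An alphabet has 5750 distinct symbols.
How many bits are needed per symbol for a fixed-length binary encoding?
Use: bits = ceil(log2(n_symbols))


log2(5750) = 12.4893
Bracket: 2^12 = 4096 < 5750 <= 2^13 = 8192
So ceil(log2(5750)) = 13

bits = ceil(log2(5750)) = ceil(12.4893) = 13 bits


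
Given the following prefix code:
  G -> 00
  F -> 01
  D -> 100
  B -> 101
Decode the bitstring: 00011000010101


Decoding step by step:
Bits 00 -> G
Bits 01 -> F
Bits 100 -> D
Bits 00 -> G
Bits 101 -> B
Bits 01 -> F


Decoded message: GFDGBF


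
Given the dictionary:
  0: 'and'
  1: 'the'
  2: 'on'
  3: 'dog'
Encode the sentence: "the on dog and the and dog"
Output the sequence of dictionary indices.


Look up each word in the dictionary:
  'the' -> 1
  'on' -> 2
  'dog' -> 3
  'and' -> 0
  'the' -> 1
  'and' -> 0
  'dog' -> 3

Encoded: [1, 2, 3, 0, 1, 0, 3]
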